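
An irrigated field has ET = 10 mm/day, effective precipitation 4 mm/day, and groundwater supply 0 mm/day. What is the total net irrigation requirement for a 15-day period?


Daily deficit = ET - Pe - GW = 10 - 4 - 0 = 6 mm/day
NIR = 6 * 15 = 90 mm

90.0000 mm


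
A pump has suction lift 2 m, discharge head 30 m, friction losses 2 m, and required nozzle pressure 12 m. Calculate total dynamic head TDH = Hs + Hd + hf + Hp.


TDH = Hs + Hd + hf + Hp = 2 + 30 + 2 + 12 = 46

46 m


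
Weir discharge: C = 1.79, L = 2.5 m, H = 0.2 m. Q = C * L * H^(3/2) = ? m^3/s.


Q = C * L * H^(3/2) = 1.79 * 2.5 * 0.2^1.5 = 1.79 * 2.5 * 0.089443

0.4003 m^3/s


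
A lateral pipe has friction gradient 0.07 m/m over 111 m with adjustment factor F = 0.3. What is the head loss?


hf = J * L * F = 0.07 * 111 * 0.3 = 2.3310 m

2.3310 m


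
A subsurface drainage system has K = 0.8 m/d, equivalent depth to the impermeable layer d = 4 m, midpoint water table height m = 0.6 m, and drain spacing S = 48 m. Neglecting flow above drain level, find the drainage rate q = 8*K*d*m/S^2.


q = 8*K*d*m/S^2
q = 8*0.8*4*0.6/48^2
q = 15.3600 / 2304

0.0067 m/d


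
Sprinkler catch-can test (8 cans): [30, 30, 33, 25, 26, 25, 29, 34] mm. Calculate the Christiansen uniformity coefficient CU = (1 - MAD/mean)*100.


mean = 29.000000 mm
MAD = 2.750000 mm
CU = (1 - 2.750000/29.000000)*100

90.5172 %


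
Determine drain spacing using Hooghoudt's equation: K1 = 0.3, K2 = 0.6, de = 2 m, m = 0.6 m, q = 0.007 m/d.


S^2 = 8*K2*de*m/q + 4*K1*m^2/q
S^2 = 8*0.6*2*0.6/0.007 + 4*0.3*0.6^2/0.007
S = sqrt(884.5714)

29.7417 m


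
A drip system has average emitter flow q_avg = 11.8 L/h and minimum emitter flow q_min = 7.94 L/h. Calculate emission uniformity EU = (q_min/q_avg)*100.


EU = (q_min/q_avg)*100 = (7.94/11.8)*100 = 67.2881%

67.2881 %


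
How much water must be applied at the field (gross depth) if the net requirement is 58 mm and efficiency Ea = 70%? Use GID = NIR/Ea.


Ea = 70% = 0.7
GID = NIR / Ea = 58 / 0.7 = 82.8571 mm

82.8571 mm


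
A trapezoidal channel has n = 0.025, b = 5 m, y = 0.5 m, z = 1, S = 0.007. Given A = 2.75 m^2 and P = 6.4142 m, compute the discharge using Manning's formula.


R = A/P = 2.75/6.4142 = 0.428736
Q = (1/0.025) * 2.75 * 0.428736^(2/3) * 0.007^0.5

5.2328 m^3/s


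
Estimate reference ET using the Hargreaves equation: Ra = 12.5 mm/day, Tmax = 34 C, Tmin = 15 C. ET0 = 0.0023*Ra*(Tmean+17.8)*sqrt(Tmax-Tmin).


Tmean = (Tmax + Tmin)/2 = (34 + 15)/2 = 24.5
ET0 = 0.0023 * 12.5 * (24.5 + 17.8) * sqrt(34 - 15)
ET0 = 0.0023 * 12.5 * 42.3 * 4.358899

5.3010 mm/day


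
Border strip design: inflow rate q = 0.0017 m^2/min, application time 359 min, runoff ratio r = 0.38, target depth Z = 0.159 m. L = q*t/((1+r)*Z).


L = q*t/((1+r)*Z)
L = 0.0017*359/((1+0.38)*0.159)
L = 0.6103/0.21942

2.7814 m


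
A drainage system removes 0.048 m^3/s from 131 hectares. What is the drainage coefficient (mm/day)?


DC = Q * 86400 / (A * 10000) * 1000
DC = 0.048 * 86400 / (131 * 10000) * 1000
DC = 4147200.0000 / 1310000

3.1658 mm/day


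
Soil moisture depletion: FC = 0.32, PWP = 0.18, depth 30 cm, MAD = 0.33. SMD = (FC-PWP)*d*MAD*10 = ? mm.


SMD = (FC - PWP) * d * MAD * 10
SMD = (0.32 - 0.18) * 30 * 0.33 * 10
SMD = 0.1400 * 30 * 0.33 * 10

13.8600 mm


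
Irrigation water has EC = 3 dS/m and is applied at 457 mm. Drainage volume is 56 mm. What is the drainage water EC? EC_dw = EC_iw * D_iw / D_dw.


EC_dw = EC_iw * D_iw / D_dw
EC_dw = 3 * 457 / 56
EC_dw = 1371 / 56

24.4821 dS/m


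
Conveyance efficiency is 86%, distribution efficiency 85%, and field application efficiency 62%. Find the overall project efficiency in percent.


Ec = 0.86, Eb = 0.85, Ea = 0.62
E = 0.86 * 0.85 * 0.62 * 100 = 45.3220%

45.3220 %


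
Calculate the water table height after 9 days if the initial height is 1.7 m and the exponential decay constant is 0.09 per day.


m = m0 * exp(-k*t)
m = 1.7 * exp(-0.09 * 9)
m = 1.7 * exp(-0.8100)

0.7563 m


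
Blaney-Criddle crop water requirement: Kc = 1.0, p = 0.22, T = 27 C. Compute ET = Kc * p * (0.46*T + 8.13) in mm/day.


ET = Kc * p * (0.46*T + 8.13)
ET = 1.0 * 0.22 * (0.46*27 + 8.13)
ET = 1.0 * 0.22 * 20.5500

4.5210 mm/day


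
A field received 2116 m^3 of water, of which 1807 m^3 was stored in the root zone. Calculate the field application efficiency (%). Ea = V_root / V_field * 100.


Ea = V_root / V_field * 100 = 1807 / 2116 * 100 = 85.3970%

85.3970 %


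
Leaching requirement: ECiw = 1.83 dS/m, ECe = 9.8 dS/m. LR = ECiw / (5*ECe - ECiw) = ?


LR = ECiw / (5*ECe - ECiw)
LR = 1.83 / (5*9.8 - 1.83)
LR = 1.83 / 47.1700

0.0388


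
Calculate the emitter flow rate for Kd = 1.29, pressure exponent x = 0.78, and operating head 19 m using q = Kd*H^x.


q = Kd * H^x = 1.29 * 19^0.78 = 1.29 * 9.940948

12.8238 L/h


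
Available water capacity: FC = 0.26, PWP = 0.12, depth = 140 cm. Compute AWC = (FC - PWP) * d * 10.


AWC = (FC - PWP) * d * 10
AWC = (0.26 - 0.12) * 140 * 10
AWC = 0.1400 * 140 * 10

196.0000 mm


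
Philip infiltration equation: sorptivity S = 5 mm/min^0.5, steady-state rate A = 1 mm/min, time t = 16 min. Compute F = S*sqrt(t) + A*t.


F = S*sqrt(t) + A*t
F = 5*sqrt(16) + 1*16
F = 5*4.000000 + 16

36.0000 mm


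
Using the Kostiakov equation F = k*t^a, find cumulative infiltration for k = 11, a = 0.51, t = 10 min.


F = k * t^a = 11 * 10^0.51
F = 11 * 3.235937

35.5953 mm


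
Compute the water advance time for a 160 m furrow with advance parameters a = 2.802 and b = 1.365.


t = (L/a)^(1/b)
t = (160/2.802)^(1/1.365)
t = 57.102070^(1/1.365)

19.3609 min


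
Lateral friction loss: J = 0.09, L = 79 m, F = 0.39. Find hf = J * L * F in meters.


hf = J * L * F = 0.09 * 79 * 0.39 = 2.7729 m

2.7729 m


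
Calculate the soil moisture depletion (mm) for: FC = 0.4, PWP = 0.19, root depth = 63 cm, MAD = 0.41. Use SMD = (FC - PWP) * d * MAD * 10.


SMD = (FC - PWP) * d * MAD * 10
SMD = (0.4 - 0.19) * 63 * 0.41 * 10
SMD = 0.2100 * 63 * 0.41 * 10

54.2430 mm


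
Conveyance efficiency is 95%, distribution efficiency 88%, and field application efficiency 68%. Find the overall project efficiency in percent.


Ec = 0.95, Eb = 0.88, Ea = 0.68
E = 0.95 * 0.88 * 0.68 * 100 = 56.8480%

56.8480 %


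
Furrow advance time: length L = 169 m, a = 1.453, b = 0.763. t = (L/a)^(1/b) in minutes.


t = (L/a)^(1/b)
t = (169/1.453)^(1/0.763)
t = 116.311081^(1/0.763)

509.6078 min


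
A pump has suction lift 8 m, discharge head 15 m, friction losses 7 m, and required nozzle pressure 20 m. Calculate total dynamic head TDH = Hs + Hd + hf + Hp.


TDH = Hs + Hd + hf + Hp = 8 + 15 + 7 + 20 = 50

50 m


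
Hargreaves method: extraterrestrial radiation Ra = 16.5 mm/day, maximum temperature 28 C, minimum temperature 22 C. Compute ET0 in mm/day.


Tmean = (Tmax + Tmin)/2 = (28 + 22)/2 = 25.0
ET0 = 0.0023 * 16.5 * (25.0 + 17.8) * sqrt(28 - 22)
ET0 = 0.0023 * 16.5 * 42.8 * 2.449490

3.9786 mm/day


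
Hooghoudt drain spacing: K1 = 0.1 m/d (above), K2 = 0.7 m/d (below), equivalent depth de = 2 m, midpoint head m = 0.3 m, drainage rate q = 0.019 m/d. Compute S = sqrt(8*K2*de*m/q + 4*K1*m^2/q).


S^2 = 8*K2*de*m/q + 4*K1*m^2/q
S^2 = 8*0.7*2*0.3/0.019 + 4*0.1*0.3^2/0.019
S = sqrt(178.7368)

13.3692 m


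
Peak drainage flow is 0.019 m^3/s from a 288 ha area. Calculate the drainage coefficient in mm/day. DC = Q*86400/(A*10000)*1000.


DC = Q * 86400 / (A * 10000) * 1000
DC = 0.019 * 86400 / (288 * 10000) * 1000
DC = 1641600.0000 / 2880000

0.5700 mm/day


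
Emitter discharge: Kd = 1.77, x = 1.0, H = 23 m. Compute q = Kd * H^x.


q = Kd * H^x = 1.77 * 23^1.0 = 1.77 * 23.000000

40.7100 L/h


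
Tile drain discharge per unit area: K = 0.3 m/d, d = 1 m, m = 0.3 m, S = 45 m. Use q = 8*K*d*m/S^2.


q = 8*K*d*m/S^2
q = 8*0.3*1*0.3/45^2
q = 0.7200 / 2025

3.5556e-04 m/d


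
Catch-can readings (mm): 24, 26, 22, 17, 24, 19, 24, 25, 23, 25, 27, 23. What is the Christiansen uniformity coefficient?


mean = 23.250000 mm
MAD = 2.041667 mm
CU = (1 - 2.041667/23.250000)*100

91.2186 %


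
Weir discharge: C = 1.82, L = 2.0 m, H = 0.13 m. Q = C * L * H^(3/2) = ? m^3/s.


Q = C * L * H^(3/2) = 1.82 * 2.0 * 0.13^1.5 = 1.82 * 2.0 * 0.046872

0.1706 m^3/s


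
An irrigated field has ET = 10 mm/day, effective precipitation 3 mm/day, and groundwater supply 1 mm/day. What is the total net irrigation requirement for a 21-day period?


Daily deficit = ET - Pe - GW = 10 - 3 - 1 = 6 mm/day
NIR = 6 * 21 = 126 mm

126.0000 mm


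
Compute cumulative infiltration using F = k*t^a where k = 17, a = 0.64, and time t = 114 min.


F = k * t^a = 17 * 114^0.64
F = 17 * 20.721401

352.2638 mm


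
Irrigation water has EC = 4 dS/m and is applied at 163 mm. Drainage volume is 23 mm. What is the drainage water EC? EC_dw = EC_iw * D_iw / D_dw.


EC_dw = EC_iw * D_iw / D_dw
EC_dw = 4 * 163 / 23
EC_dw = 652 / 23

28.3478 dS/m


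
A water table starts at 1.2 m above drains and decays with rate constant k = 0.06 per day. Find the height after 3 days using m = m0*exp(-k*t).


m = m0 * exp(-k*t)
m = 1.2 * exp(-0.06 * 3)
m = 1.2 * exp(-0.1800)

1.0023 m


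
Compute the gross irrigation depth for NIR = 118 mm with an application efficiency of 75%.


Ea = 75% = 0.75
GID = NIR / Ea = 118 / 0.75 = 157.3333 mm

157.3333 mm


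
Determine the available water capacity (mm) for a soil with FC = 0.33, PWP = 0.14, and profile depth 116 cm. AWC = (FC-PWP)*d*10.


AWC = (FC - PWP) * d * 10
AWC = (0.33 - 0.14) * 116 * 10
AWC = 0.1900 * 116 * 10

220.4000 mm


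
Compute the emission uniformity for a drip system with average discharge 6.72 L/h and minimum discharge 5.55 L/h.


EU = (q_min/q_avg)*100 = (5.55/6.72)*100 = 82.5893%

82.5893 %


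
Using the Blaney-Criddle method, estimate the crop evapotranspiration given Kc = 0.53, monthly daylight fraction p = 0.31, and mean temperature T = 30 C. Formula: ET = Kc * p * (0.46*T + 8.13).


ET = Kc * p * (0.46*T + 8.13)
ET = 0.53 * 0.31 * (0.46*30 + 8.13)
ET = 0.53 * 0.31 * 21.9300

3.6031 mm/day


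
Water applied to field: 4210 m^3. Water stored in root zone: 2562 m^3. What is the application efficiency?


Ea = V_root / V_field * 100 = 2562 / 4210 * 100 = 60.8551%

60.8551 %


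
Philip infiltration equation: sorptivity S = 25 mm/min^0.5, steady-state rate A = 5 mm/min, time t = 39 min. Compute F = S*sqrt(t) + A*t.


F = S*sqrt(t) + A*t
F = 25*sqrt(39) + 5*39
F = 25*6.244998 + 195

351.1250 mm


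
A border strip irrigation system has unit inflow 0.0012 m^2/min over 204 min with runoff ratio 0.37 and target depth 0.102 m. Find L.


L = q*t/((1+r)*Z)
L = 0.0012*204/((1+0.37)*0.102)
L = 0.2448/0.13974

1.7518 m


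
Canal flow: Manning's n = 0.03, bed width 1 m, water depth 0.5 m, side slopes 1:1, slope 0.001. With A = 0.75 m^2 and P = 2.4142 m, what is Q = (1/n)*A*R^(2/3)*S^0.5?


R = A/P = 0.75/2.4142 = 0.310662
Q = (1/0.03) * 0.75 * 0.310662^(2/3) * 0.001^0.5

0.3626 m^3/s


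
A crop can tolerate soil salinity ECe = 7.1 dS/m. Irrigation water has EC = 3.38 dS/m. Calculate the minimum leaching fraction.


LR = ECiw / (5*ECe - ECiw)
LR = 3.38 / (5*7.1 - 3.38)
LR = 3.38 / 32.1200

0.1052


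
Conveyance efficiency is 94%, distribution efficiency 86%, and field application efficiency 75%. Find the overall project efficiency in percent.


Ec = 0.94, Eb = 0.86, Ea = 0.75
E = 0.94 * 0.86 * 0.75 * 100 = 60.6300%

60.6300 %


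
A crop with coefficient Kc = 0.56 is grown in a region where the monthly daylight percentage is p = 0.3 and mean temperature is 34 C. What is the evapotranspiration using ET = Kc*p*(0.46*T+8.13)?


ET = Kc * p * (0.46*T + 8.13)
ET = 0.56 * 0.3 * (0.46*34 + 8.13)
ET = 0.56 * 0.3 * 23.7700

3.9934 mm/day


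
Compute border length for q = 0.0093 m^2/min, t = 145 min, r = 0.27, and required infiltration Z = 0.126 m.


L = q*t/((1+r)*Z)
L = 0.0093*145/((1+0.27)*0.126)
L = 1.3485/0.16002

8.4271 m


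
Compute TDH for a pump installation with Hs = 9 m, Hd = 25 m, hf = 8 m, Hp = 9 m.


TDH = Hs + Hd + hf + Hp = 9 + 25 + 8 + 9 = 51

51 m


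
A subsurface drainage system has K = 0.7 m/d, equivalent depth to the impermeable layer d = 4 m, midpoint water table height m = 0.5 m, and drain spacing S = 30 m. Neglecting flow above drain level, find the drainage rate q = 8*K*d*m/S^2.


q = 8*K*d*m/S^2
q = 8*0.7*4*0.5/30^2
q = 11.2000 / 900

0.0124 m/d


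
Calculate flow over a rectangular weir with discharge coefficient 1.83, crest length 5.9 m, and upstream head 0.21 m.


Q = C * L * H^(3/2) = 1.83 * 5.9 * 0.21^1.5 = 1.83 * 5.9 * 0.096234

1.0390 m^3/s


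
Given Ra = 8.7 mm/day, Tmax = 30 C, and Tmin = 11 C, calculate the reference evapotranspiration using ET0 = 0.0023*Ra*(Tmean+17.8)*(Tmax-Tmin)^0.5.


Tmean = (Tmax + Tmin)/2 = (30 + 11)/2 = 20.5
ET0 = 0.0023 * 8.7 * (20.5 + 17.8) * sqrt(30 - 11)
ET0 = 0.0023 * 8.7 * 38.3 * 4.358899

3.3406 mm/day


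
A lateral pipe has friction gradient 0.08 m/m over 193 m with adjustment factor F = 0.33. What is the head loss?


hf = J * L * F = 0.08 * 193 * 0.33 = 5.0952 m

5.0952 m


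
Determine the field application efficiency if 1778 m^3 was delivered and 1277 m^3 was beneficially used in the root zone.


Ea = V_root / V_field * 100 = 1277 / 1778 * 100 = 71.8223%

71.8223 %


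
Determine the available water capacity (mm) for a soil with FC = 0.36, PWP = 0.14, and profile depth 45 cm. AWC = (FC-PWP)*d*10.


AWC = (FC - PWP) * d * 10
AWC = (0.36 - 0.14) * 45 * 10
AWC = 0.2200 * 45 * 10

99.0000 mm


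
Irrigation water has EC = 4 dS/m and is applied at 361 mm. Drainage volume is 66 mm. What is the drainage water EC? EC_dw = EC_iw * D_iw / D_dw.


EC_dw = EC_iw * D_iw / D_dw
EC_dw = 4 * 361 / 66
EC_dw = 1444 / 66

21.8788 dS/m


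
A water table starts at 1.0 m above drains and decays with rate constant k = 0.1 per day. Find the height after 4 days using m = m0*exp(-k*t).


m = m0 * exp(-k*t)
m = 1.0 * exp(-0.1 * 4)
m = 1.0 * exp(-0.4000)

0.6703 m


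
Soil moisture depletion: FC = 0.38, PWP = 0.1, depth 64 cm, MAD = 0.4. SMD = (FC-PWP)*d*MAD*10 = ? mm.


SMD = (FC - PWP) * d * MAD * 10
SMD = (0.38 - 0.1) * 64 * 0.4 * 10
SMD = 0.2800 * 64 * 0.4 * 10

71.6800 mm


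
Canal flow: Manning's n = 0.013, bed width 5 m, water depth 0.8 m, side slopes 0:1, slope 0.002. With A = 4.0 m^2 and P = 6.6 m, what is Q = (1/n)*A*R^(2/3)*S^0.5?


R = A/P = 4.0/6.6 = 0.606061
Q = (1/0.013) * 4.0 * 0.606061^(2/3) * 0.002^0.5

9.8547 m^3/s


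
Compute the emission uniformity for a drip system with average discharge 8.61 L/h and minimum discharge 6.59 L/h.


EU = (q_min/q_avg)*100 = (6.59/8.61)*100 = 76.5389%

76.5389 %


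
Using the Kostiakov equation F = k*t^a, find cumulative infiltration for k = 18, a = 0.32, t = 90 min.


F = k * t^a = 18 * 90^0.32
F = 18 * 4.220439

75.9679 mm


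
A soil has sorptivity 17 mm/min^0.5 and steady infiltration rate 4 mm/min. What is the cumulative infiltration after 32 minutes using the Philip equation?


F = S*sqrt(t) + A*t
F = 17*sqrt(32) + 4*32
F = 17*5.656854 + 128

224.1665 mm


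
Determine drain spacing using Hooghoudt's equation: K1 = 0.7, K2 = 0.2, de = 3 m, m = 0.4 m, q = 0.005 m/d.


S^2 = 8*K2*de*m/q + 4*K1*m^2/q
S^2 = 8*0.2*3*0.4/0.005 + 4*0.7*0.4^2/0.005
S = sqrt(473.6000)

21.7624 m


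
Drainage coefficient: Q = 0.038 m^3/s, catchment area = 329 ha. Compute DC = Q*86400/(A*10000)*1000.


DC = Q * 86400 / (A * 10000) * 1000
DC = 0.038 * 86400 / (329 * 10000) * 1000
DC = 3283200.0000 / 3290000

0.9979 mm/day


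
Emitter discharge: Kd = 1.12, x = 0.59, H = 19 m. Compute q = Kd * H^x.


q = Kd * H^x = 1.12 * 19^0.59 = 1.12 * 5.681521

6.3633 L/h


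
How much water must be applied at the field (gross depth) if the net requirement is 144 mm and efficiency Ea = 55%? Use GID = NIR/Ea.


Ea = 55% = 0.55
GID = NIR / Ea = 144 / 0.55 = 261.8182 mm

261.8182 mm


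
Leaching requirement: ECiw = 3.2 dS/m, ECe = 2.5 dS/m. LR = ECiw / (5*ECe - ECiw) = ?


LR = ECiw / (5*ECe - ECiw)
LR = 3.2 / (5*2.5 - 3.2)
LR = 3.2 / 9.3000

0.3441


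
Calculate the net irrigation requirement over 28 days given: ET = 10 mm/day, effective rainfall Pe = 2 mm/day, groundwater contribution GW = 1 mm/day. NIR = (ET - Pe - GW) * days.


Daily deficit = ET - Pe - GW = 10 - 2 - 1 = 7 mm/day
NIR = 7 * 28 = 196 mm

196.0000 mm


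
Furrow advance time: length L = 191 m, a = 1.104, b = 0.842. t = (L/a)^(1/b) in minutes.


t = (L/a)^(1/b)
t = (191/1.104)^(1/0.842)
t = 173.007246^(1/0.842)

455.0233 min


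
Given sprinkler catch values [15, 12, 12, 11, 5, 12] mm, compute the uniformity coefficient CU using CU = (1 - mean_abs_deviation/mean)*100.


mean = 11.166667 mm
MAD = 2.111111 mm
CU = (1 - 2.111111/11.166667)*100

81.0945 %


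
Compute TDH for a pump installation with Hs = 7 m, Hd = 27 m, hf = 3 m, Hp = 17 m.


TDH = Hs + Hd + hf + Hp = 7 + 27 + 3 + 17 = 54

54 m


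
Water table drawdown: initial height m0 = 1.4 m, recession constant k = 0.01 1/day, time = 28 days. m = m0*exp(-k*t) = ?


m = m0 * exp(-k*t)
m = 1.4 * exp(-0.01 * 28)
m = 1.4 * exp(-0.2800)

1.0581 m


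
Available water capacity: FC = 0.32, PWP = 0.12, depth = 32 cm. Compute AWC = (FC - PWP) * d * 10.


AWC = (FC - PWP) * d * 10
AWC = (0.32 - 0.12) * 32 * 10
AWC = 0.2000 * 32 * 10

64.0000 mm


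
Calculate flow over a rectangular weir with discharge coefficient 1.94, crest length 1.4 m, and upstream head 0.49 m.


Q = C * L * H^(3/2) = 1.94 * 1.4 * 0.49^1.5 = 1.94 * 1.4 * 0.343000

0.9316 m^3/s


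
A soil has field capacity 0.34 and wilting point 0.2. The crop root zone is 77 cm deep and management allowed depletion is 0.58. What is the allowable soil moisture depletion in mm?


SMD = (FC - PWP) * d * MAD * 10
SMD = (0.34 - 0.2) * 77 * 0.58 * 10
SMD = 0.1400 * 77 * 0.58 * 10

62.5240 mm


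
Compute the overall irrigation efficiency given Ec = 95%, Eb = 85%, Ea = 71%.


Ec = 0.95, Eb = 0.85, Ea = 0.71
E = 0.95 * 0.85 * 0.71 * 100 = 57.3325%

57.3325 %


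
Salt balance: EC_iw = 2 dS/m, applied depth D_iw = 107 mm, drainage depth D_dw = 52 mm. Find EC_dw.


EC_dw = EC_iw * D_iw / D_dw
EC_dw = 2 * 107 / 52
EC_dw = 214 / 52

4.1154 dS/m


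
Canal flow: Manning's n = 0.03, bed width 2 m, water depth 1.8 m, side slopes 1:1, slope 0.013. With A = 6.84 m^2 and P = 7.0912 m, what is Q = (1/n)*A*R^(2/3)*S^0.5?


R = A/P = 6.84/7.0912 = 0.964576
Q = (1/0.03) * 6.84 * 0.964576^(2/3) * 0.013^0.5

25.3784 m^3/s


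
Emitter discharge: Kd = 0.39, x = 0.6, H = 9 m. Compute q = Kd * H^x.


q = Kd * H^x = 0.39 * 9^0.6 = 0.39 * 3.737193

1.4575 L/h


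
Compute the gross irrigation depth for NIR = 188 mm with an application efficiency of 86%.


Ea = 86% = 0.86
GID = NIR / Ea = 188 / 0.86 = 218.6047 mm

218.6047 mm


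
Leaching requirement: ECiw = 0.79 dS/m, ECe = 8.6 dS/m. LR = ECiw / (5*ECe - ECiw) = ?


LR = ECiw / (5*ECe - ECiw)
LR = 0.79 / (5*8.6 - 0.79)
LR = 0.79 / 42.2100

0.0187


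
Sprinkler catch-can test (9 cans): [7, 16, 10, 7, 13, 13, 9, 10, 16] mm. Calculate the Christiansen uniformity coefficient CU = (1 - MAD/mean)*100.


mean = 11.222222 mm
MAD = 2.913580 mm
CU = (1 - 2.913580/11.222222)*100

74.0374 %


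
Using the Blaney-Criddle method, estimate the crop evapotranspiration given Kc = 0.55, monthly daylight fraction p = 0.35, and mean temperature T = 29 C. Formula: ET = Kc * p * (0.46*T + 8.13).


ET = Kc * p * (0.46*T + 8.13)
ET = 0.55 * 0.35 * (0.46*29 + 8.13)
ET = 0.55 * 0.35 * 21.4700

4.1330 mm/day


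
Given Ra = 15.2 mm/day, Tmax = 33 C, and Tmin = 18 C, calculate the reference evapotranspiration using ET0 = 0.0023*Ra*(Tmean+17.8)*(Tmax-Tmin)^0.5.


Tmean = (Tmax + Tmin)/2 = (33 + 18)/2 = 25.5
ET0 = 0.0023 * 15.2 * (25.5 + 17.8) * sqrt(33 - 18)
ET0 = 0.0023 * 15.2 * 43.3 * 3.872983

5.8628 mm/day


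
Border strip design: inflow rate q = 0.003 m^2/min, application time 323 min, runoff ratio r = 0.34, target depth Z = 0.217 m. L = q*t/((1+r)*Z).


L = q*t/((1+r)*Z)
L = 0.003*323/((1+0.34)*0.217)
L = 0.969/0.29078

3.3324 m


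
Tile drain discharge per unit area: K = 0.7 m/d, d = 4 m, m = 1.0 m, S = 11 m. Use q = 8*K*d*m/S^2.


q = 8*K*d*m/S^2
q = 8*0.7*4*1.0/11^2
q = 22.4000 / 121

0.1851 m/d


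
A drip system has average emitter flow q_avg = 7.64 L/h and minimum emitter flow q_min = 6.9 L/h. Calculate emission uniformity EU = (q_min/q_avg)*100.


EU = (q_min/q_avg)*100 = (6.9/7.64)*100 = 90.3141%

90.3141 %


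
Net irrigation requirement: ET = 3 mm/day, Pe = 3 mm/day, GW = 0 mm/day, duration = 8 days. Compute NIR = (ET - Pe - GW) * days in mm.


Daily deficit = ET - Pe - GW = 3 - 3 - 0 = 0 mm/day
NIR = 0 * 8 = 0 mm

0 mm


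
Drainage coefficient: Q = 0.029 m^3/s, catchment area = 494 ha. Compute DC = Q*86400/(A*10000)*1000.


DC = Q * 86400 / (A * 10000) * 1000
DC = 0.029 * 86400 / (494 * 10000) * 1000
DC = 2505600.0000 / 4940000

0.5072 mm/day


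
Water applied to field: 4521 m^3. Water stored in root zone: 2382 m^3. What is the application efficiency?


Ea = V_root / V_field * 100 = 2382 / 4521 * 100 = 52.6875%

52.6875 %


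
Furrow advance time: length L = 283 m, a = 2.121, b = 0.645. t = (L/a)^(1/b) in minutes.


t = (L/a)^(1/b)
t = (283/2.121)^(1/0.645)
t = 133.427628^(1/0.645)

1972.2169 min


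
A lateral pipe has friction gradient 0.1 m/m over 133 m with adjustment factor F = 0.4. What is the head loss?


hf = J * L * F = 0.1 * 133 * 0.4 = 5.3200 m

5.3200 m


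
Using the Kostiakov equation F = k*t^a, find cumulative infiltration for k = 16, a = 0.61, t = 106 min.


F = k * t^a = 16 * 106^0.61
F = 16 * 17.196362

275.1418 mm


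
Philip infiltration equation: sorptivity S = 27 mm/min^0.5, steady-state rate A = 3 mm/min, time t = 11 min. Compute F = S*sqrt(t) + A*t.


F = S*sqrt(t) + A*t
F = 27*sqrt(11) + 3*11
F = 27*3.316625 + 33

122.5489 mm


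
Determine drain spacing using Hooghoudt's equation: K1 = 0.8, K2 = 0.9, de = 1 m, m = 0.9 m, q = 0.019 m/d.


S^2 = 8*K2*de*m/q + 4*K1*m^2/q
S^2 = 8*0.9*1*0.9/0.019 + 4*0.8*0.9^2/0.019
S = sqrt(477.4737)

21.8512 m


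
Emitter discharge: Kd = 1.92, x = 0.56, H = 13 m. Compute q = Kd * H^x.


q = Kd * H^x = 1.92 * 13^0.56 = 1.92 * 4.205409

8.0744 L/h


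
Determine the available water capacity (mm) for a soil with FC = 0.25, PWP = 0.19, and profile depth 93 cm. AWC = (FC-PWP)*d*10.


AWC = (FC - PWP) * d * 10
AWC = (0.25 - 0.19) * 93 * 10
AWC = 0.0600 * 93 * 10

55.8000 mm


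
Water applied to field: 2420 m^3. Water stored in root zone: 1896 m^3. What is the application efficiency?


Ea = V_root / V_field * 100 = 1896 / 2420 * 100 = 78.3471%

78.3471 %


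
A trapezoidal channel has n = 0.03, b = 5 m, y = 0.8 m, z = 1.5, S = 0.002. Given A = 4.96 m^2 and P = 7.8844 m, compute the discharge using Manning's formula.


R = A/P = 4.96/7.8844 = 0.629090
Q = (1/0.03) * 4.96 * 0.629090^(2/3) * 0.002^0.5

5.4286 m^3/s


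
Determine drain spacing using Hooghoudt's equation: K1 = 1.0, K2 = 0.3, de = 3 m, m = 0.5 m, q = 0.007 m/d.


S^2 = 8*K2*de*m/q + 4*K1*m^2/q
S^2 = 8*0.3*3*0.5/0.007 + 4*1.0*0.5^2/0.007
S = sqrt(657.1429)

25.6348 m


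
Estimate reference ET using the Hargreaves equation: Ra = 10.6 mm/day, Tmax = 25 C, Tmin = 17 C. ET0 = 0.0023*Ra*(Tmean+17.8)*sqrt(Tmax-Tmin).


Tmean = (Tmax + Tmin)/2 = (25 + 17)/2 = 21.0
ET0 = 0.0023 * 10.6 * (21.0 + 17.8) * sqrt(25 - 17)
ET0 = 0.0023 * 10.6 * 38.8 * 2.828427

2.6755 mm/day


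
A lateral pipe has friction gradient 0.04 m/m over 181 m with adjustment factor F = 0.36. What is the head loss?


hf = J * L * F = 0.04 * 181 * 0.36 = 2.6064 m

2.6064 m


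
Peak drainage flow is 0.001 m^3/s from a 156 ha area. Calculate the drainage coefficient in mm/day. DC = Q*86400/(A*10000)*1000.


DC = Q * 86400 / (A * 10000) * 1000
DC = 0.001 * 86400 / (156 * 10000) * 1000
DC = 86400.0000 / 1560000

0.0554 mm/day


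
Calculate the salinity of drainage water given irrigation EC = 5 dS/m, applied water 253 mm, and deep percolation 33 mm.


EC_dw = EC_iw * D_iw / D_dw
EC_dw = 5 * 253 / 33
EC_dw = 1265 / 33

38.3333 dS/m


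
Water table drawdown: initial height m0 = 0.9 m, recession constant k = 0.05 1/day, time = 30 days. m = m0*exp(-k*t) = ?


m = m0 * exp(-k*t)
m = 0.9 * exp(-0.05 * 30)
m = 0.9 * exp(-1.5000)

0.2008 m


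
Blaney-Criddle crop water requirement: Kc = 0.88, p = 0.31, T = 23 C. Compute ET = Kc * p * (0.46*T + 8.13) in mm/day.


ET = Kc * p * (0.46*T + 8.13)
ET = 0.88 * 0.31 * (0.46*23 + 8.13)
ET = 0.88 * 0.31 * 18.7100

5.1041 mm/day


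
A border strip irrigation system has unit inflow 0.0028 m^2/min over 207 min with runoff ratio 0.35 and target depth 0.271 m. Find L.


L = q*t/((1+r)*Z)
L = 0.0028*207/((1+0.35)*0.271)
L = 0.5796/0.36585

1.5843 m


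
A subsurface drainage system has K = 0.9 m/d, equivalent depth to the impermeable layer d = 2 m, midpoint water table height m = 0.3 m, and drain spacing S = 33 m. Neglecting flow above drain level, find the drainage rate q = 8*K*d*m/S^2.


q = 8*K*d*m/S^2
q = 8*0.9*2*0.3/33^2
q = 4.3200 / 1089

0.0040 m/d


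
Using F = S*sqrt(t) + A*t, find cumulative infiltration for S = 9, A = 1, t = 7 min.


F = S*sqrt(t) + A*t
F = 9*sqrt(7) + 1*7
F = 9*2.645751 + 7

30.8118 mm


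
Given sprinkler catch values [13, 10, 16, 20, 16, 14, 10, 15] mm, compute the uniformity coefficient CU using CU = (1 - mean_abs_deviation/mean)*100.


mean = 14.250000 mm
MAD = 2.500000 mm
CU = (1 - 2.500000/14.250000)*100

82.4561 %


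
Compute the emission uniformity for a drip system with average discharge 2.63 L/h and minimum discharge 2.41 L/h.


EU = (q_min/q_avg)*100 = (2.41/2.63)*100 = 91.6350%

91.6350 %


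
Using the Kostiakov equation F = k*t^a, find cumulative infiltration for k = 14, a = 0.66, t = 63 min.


F = k * t^a = 14 * 63^0.66
F = 14 * 15.401562

215.6219 mm


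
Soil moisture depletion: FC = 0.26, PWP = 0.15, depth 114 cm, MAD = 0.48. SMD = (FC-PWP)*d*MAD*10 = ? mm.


SMD = (FC - PWP) * d * MAD * 10
SMD = (0.26 - 0.15) * 114 * 0.48 * 10
SMD = 0.1100 * 114 * 0.48 * 10

60.1920 mm


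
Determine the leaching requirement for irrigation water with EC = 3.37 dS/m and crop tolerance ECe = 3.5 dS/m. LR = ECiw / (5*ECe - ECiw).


LR = ECiw / (5*ECe - ECiw)
LR = 3.37 / (5*3.5 - 3.37)
LR = 3.37 / 14.1300

0.2385


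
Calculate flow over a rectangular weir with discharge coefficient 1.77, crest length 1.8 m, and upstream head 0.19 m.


Q = C * L * H^(3/2) = 1.77 * 1.8 * 0.19^1.5 = 1.77 * 1.8 * 0.082819

0.2639 m^3/s


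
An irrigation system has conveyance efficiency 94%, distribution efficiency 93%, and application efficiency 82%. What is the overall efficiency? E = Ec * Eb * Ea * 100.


Ec = 0.94, Eb = 0.93, Ea = 0.82
E = 0.94 * 0.93 * 0.82 * 100 = 71.6844%

71.6844 %


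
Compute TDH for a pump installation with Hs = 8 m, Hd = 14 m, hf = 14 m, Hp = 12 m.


TDH = Hs + Hd + hf + Hp = 8 + 14 + 14 + 12 = 48

48 m


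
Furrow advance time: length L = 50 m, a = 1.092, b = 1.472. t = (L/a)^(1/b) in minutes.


t = (L/a)^(1/b)
t = (50/1.092)^(1/1.472)
t = 45.787546^(1/1.472)

13.4346 min


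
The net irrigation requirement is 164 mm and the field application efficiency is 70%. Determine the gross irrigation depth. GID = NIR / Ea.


Ea = 70% = 0.7
GID = NIR / Ea = 164 / 0.7 = 234.2857 mm

234.2857 mm


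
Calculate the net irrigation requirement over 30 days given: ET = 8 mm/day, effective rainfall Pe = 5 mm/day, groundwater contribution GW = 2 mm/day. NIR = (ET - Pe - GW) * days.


Daily deficit = ET - Pe - GW = 8 - 5 - 2 = 1 mm/day
NIR = 1 * 30 = 30 mm

30.0000 mm


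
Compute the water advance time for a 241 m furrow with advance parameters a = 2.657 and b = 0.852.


t = (L/a)^(1/b)
t = (241/2.657)^(1/0.852)
t = 90.703801^(1/0.852)

198.4643 min


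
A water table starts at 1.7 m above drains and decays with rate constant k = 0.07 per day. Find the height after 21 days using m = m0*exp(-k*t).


m = m0 * exp(-k*t)
m = 1.7 * exp(-0.07 * 21)
m = 1.7 * exp(-1.4700)

0.3909 m


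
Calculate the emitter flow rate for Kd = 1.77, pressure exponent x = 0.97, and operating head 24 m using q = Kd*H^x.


q = Kd * H^x = 1.77 * 24^0.97 = 1.77 * 21.817496

38.6170 L/h


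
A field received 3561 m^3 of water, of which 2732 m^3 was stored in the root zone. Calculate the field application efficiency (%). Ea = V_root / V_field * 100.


Ea = V_root / V_field * 100 = 2732 / 3561 * 100 = 76.7200%

76.7200 %


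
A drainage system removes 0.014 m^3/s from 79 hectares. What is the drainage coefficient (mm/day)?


DC = Q * 86400 / (A * 10000) * 1000
DC = 0.014 * 86400 / (79 * 10000) * 1000
DC = 1209600.0000 / 790000

1.5311 mm/day


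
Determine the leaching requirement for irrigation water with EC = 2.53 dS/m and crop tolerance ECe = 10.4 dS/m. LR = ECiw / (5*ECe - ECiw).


LR = ECiw / (5*ECe - ECiw)
LR = 2.53 / (5*10.4 - 2.53)
LR = 2.53 / 49.4700

0.0511


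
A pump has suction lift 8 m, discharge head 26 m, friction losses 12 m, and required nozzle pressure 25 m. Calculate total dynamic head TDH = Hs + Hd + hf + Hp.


TDH = Hs + Hd + hf + Hp = 8 + 26 + 12 + 25 = 71

71 m


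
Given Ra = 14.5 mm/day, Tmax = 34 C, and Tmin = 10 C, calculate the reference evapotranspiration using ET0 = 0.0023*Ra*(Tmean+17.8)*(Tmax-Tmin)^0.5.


Tmean = (Tmax + Tmin)/2 = (34 + 10)/2 = 22.0
ET0 = 0.0023 * 14.5 * (22.0 + 17.8) * sqrt(34 - 10)
ET0 = 0.0023 * 14.5 * 39.8 * 4.898979

6.5026 mm/day


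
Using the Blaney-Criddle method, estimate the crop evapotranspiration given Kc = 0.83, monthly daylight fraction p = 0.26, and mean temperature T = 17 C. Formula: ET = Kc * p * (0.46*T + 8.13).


ET = Kc * p * (0.46*T + 8.13)
ET = 0.83 * 0.26 * (0.46*17 + 8.13)
ET = 0.83 * 0.26 * 15.9500

3.4420 mm/day


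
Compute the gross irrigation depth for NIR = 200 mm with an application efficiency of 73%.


Ea = 73% = 0.73
GID = NIR / Ea = 200 / 0.73 = 273.9726 mm

273.9726 mm


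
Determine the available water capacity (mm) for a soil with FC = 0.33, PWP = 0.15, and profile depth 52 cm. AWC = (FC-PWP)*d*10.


AWC = (FC - PWP) * d * 10
AWC = (0.33 - 0.15) * 52 * 10
AWC = 0.1800 * 52 * 10

93.6000 mm


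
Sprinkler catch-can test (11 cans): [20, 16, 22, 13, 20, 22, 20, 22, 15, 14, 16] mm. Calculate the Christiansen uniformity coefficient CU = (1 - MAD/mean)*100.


mean = 18.181818 mm
MAD = 3.074380 mm
CU = (1 - 3.074380/18.181818)*100

83.0909 %


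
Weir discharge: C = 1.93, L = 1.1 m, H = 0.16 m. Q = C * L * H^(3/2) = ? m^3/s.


Q = C * L * H^(3/2) = 1.93 * 1.1 * 0.16^1.5 = 1.93 * 1.1 * 0.064000

0.1359 m^3/s


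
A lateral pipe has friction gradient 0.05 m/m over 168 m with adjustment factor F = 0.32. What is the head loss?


hf = J * L * F = 0.05 * 168 * 0.32 = 2.6880 m

2.6880 m


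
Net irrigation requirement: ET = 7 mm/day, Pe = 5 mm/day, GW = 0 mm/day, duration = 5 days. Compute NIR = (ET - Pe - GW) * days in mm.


Daily deficit = ET - Pe - GW = 7 - 5 - 0 = 2 mm/day
NIR = 2 * 5 = 10 mm

10.0000 mm


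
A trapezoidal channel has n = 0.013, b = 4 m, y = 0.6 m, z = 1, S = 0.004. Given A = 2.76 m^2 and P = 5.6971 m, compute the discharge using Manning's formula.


R = A/P = 2.76/5.6971 = 0.484457
Q = (1/0.013) * 2.76 * 0.484457^(2/3) * 0.004^0.5

8.2826 m^3/s


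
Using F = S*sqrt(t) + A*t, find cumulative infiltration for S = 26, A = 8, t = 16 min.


F = S*sqrt(t) + A*t
F = 26*sqrt(16) + 8*16
F = 26*4.000000 + 128

232.0000 mm


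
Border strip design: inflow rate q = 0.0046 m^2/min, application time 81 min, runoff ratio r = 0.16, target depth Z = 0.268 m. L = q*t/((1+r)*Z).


L = q*t/((1+r)*Z)
L = 0.0046*81/((1+0.16)*0.268)
L = 0.3726/0.31088

1.1985 m


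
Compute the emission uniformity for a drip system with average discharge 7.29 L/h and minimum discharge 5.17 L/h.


EU = (q_min/q_avg)*100 = (5.17/7.29)*100 = 70.9191%

70.9191 %


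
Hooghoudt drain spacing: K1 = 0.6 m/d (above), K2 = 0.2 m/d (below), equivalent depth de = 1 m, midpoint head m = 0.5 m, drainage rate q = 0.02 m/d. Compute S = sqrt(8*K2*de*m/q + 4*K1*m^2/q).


S^2 = 8*K2*de*m/q + 4*K1*m^2/q
S^2 = 8*0.2*1*0.5/0.02 + 4*0.6*0.5^2/0.02
S = sqrt(70.0000)

8.3666 m


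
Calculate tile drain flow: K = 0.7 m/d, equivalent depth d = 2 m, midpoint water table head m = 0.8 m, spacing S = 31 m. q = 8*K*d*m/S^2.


q = 8*K*d*m/S^2
q = 8*0.7*2*0.8/31^2
q = 8.9600 / 961

0.0093 m/d


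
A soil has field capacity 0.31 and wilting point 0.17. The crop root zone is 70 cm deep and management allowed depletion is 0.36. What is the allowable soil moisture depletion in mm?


SMD = (FC - PWP) * d * MAD * 10
SMD = (0.31 - 0.17) * 70 * 0.36 * 10
SMD = 0.1400 * 70 * 0.36 * 10

35.2800 mm


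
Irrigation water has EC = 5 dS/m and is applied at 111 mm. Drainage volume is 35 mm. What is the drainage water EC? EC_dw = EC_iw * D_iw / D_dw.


EC_dw = EC_iw * D_iw / D_dw
EC_dw = 5 * 111 / 35
EC_dw = 555 / 35

15.8571 dS/m


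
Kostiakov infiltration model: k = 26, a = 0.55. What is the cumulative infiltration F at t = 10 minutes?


F = k * t^a = 26 * 10^0.55
F = 26 * 3.548134

92.2515 mm


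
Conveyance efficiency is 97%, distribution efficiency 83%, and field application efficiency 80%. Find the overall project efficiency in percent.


Ec = 0.97, Eb = 0.83, Ea = 0.8
E = 0.97 * 0.83 * 0.8 * 100 = 64.4080%

64.4080 %


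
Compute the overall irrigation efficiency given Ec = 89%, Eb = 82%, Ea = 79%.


Ec = 0.89, Eb = 0.82, Ea = 0.79
E = 0.89 * 0.82 * 0.79 * 100 = 57.6542%

57.6542 %


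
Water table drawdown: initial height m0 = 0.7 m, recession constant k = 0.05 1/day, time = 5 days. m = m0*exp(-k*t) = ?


m = m0 * exp(-k*t)
m = 0.7 * exp(-0.05 * 5)
m = 0.7 * exp(-0.2500)

0.5452 m


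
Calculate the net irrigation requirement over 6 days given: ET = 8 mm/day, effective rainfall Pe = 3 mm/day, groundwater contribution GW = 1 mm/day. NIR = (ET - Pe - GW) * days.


Daily deficit = ET - Pe - GW = 8 - 3 - 1 = 4 mm/day
NIR = 4 * 6 = 24 mm

24.0000 mm


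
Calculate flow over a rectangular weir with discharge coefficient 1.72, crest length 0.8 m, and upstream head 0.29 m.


Q = C * L * H^(3/2) = 1.72 * 0.8 * 0.29^1.5 = 1.72 * 0.8 * 0.156170

0.2149 m^3/s


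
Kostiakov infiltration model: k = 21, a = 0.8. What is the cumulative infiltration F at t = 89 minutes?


F = k * t^a = 21 * 89^0.8
F = 21 * 36.267031

761.6077 mm


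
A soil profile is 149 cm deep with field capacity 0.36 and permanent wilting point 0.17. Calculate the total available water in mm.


AWC = (FC - PWP) * d * 10
AWC = (0.36 - 0.17) * 149 * 10
AWC = 0.1900 * 149 * 10

283.1000 mm


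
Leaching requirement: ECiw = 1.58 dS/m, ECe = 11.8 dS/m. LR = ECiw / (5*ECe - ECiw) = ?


LR = ECiw / (5*ECe - ECiw)
LR = 1.58 / (5*11.8 - 1.58)
LR = 1.58 / 57.4200

0.0275


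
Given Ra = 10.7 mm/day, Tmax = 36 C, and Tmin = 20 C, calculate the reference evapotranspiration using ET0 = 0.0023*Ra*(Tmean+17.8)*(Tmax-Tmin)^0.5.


Tmean = (Tmax + Tmin)/2 = (36 + 20)/2 = 28.0
ET0 = 0.0023 * 10.7 * (28.0 + 17.8) * sqrt(36 - 20)
ET0 = 0.0023 * 10.7 * 45.8 * 4.000000

4.5086 mm/day


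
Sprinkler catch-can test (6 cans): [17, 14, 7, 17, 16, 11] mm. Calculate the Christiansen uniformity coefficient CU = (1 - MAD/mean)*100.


mean = 13.666667 mm
MAD = 3.111111 mm
CU = (1 - 3.111111/13.666667)*100

77.2358 %


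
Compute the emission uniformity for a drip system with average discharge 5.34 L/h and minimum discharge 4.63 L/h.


EU = (q_min/q_avg)*100 = (4.63/5.34)*100 = 86.7041%

86.7041 %


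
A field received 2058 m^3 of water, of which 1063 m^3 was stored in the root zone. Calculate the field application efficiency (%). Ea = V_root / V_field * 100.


Ea = V_root / V_field * 100 = 1063 / 2058 * 100 = 51.6521%

51.6521 %


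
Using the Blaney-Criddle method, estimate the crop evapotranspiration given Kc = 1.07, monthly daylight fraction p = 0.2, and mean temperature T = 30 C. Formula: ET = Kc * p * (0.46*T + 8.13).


ET = Kc * p * (0.46*T + 8.13)
ET = 1.07 * 0.2 * (0.46*30 + 8.13)
ET = 1.07 * 0.2 * 21.9300

4.6930 mm/day


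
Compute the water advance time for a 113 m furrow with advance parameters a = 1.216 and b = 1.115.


t = (L/a)^(1/b)
t = (113/1.216)^(1/1.115)
t = 92.927632^(1/1.115)

58.2307 min


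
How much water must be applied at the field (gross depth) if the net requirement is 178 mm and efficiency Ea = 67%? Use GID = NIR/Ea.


Ea = 67% = 0.67
GID = NIR / Ea = 178 / 0.67 = 265.6716 mm

265.6716 mm


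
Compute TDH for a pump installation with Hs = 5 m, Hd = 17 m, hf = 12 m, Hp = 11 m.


TDH = Hs + Hd + hf + Hp = 5 + 17 + 12 + 11 = 45

45 m


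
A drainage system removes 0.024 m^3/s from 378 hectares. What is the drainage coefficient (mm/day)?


DC = Q * 86400 / (A * 10000) * 1000
DC = 0.024 * 86400 / (378 * 10000) * 1000
DC = 2073600.0000 / 3780000

0.5486 mm/day


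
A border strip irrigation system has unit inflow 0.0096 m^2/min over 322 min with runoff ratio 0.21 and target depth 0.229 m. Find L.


L = q*t/((1+r)*Z)
L = 0.0096*322/((1+0.21)*0.229)
L = 3.0912/0.27709

11.1559 m


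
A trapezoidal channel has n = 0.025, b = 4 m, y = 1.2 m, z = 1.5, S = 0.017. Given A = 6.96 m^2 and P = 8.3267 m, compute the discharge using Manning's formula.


R = A/P = 6.96/8.3267 = 0.835865
Q = (1/0.025) * 6.96 * 0.835865^(2/3) * 0.017^0.5

32.2095 m^3/s


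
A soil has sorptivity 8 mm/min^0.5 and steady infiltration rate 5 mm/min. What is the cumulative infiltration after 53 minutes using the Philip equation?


F = S*sqrt(t) + A*t
F = 8*sqrt(53) + 5*53
F = 8*7.280110 + 265

323.2409 mm


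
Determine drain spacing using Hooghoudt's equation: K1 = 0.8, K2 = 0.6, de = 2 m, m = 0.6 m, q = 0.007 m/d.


S^2 = 8*K2*de*m/q + 4*K1*m^2/q
S^2 = 8*0.6*2*0.6/0.007 + 4*0.8*0.6^2/0.007
S = sqrt(987.4286)

31.4234 m


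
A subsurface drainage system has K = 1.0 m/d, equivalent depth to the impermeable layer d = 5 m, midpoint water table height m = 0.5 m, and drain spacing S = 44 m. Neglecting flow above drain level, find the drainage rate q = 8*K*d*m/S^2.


q = 8*K*d*m/S^2
q = 8*1.0*5*0.5/44^2
q = 20.0000 / 1936

0.0103 m/d


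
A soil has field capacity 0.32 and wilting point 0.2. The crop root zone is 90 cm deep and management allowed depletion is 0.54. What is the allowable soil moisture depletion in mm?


SMD = (FC - PWP) * d * MAD * 10
SMD = (0.32 - 0.2) * 90 * 0.54 * 10
SMD = 0.1200 * 90 * 0.54 * 10

58.3200 mm


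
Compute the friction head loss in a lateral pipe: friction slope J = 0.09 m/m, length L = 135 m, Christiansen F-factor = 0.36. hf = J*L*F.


hf = J * L * F = 0.09 * 135 * 0.36 = 4.3740 m

4.3740 m


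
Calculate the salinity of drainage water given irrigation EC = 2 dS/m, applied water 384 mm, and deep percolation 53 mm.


EC_dw = EC_iw * D_iw / D_dw
EC_dw = 2 * 384 / 53
EC_dw = 768 / 53

14.4906 dS/m


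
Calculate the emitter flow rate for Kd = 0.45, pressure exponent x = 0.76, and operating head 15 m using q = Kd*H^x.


q = Kd * H^x = 0.45 * 15^0.76 = 0.45 * 7.831219

3.5240 L/h


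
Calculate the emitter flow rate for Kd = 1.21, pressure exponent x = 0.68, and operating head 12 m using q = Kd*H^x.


q = Kd * H^x = 1.21 * 12^0.68 = 1.21 * 5.418053

6.5558 L/h


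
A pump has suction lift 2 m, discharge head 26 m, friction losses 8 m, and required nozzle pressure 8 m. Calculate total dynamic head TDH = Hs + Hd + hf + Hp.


TDH = Hs + Hd + hf + Hp = 2 + 26 + 8 + 8 = 44

44 m
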